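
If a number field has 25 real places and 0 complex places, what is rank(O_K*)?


By Dirichlet's unit theorem:
rank = r1 + r2 - 1
= 25 + 0 - 1
= 24

24


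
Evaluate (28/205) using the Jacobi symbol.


Compute (28/205) via quadratic reciprocity:
  pull out 2: (2/205) = -1  (since 205 mod 8 = 5)
  pull out 2: (2/205) = -1  (since 205 mod 8 = 5)
  reciprocity: (7/205) -> +(205/7)
  reduce: (2/7)
  pull out 2: (2/7) = +1  (since 7 mod 8 = 7)
  (1/7) = 1
Product of signs = 1

1


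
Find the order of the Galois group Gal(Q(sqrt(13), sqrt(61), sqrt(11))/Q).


The 3 square roots of distinct primes are multiplicatively independent over Q,
so [K:Q] = 2^3 and Gal(K/Q) is isomorphic to (Z/2Z)^3.
|Gal| = 2^3 = 8

8


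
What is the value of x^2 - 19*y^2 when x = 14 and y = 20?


x^2 - d*y^2
= 14^2 - 19*20^2
= 196 - 7600
= -7404

-7404


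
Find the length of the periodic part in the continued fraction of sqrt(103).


Run the CF algorithm for sqrt(103).
a_0 = floor(sqrt(103)) = 10; set m_0=0, q_0=1.
Recurrence: m' = q*a - m,  q' = (d - m'^2)/q,  a' = floor((a_0 + m')/q').
  step 1: m=10, q=3, a=6
  step 2: m=8, q=13, a=1
  step 3: m=5, q=6, a=2
  step 4: m=7, q=9, a=1
  step 5: m=2, q=11, a=1
  step 6: m=9, q=2, a=9
  step 7: m=9, q=11, a=1
  step 8: m=2, q=9, a=1
  step 9: m=7, q=6, a=2
  step 10: m=5, q=13, a=1
  step 11: m=8, q=3, a=6
  step 12: m=10, q=1, a=20
a_12 = 2*a_0 = 20, so the period closes here.
sqrt(103) = [10; 6, 1, 2, 1, 1, 9, 1, 1, 2, 1, 6, 20]
Period length = 12

12


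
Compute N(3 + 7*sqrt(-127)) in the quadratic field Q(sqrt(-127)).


N(a + b*sqrt(d)) = a^2 - d*b^2
= (3)^2 - (-127)*(7)^2
= 9 + 6223
= 6232

6232


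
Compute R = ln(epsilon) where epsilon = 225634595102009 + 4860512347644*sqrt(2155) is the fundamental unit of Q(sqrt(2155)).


epsilon = 225634595102009 + 4860512347644*sqrt(2155)
= 4.5127e+14
R = ln(4.5127e+14)
= 33.7431

33.7431


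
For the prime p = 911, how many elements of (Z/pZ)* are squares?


For prime p, the number of non-zero quadratic residues is (p-1)/2.
= (911-1)/2
= 455

455


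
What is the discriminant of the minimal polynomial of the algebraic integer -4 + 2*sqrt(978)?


The element -4 + 2*sqrt(978) has minimal polynomial:
x^2 + 8*x - 3896
Discriminant = (8)^2 - 4*(-3896)
= 64 + 15584
= 15648

15648


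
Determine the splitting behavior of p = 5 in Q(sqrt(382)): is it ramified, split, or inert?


K = Q(sqrt(382)). Since d mod 4 = 2, disc(K) = 1528.
Check p | disc: 1528 mod 5 = 3.
p does not divide disc. Compute Legendre symbol (d/p):
2^((5-1)/2) mod 5 = -1
(d/p) = -1, so p is inert: (p) stays prime with e=1, f=2, g=1.
Therefore p is inert.

inert


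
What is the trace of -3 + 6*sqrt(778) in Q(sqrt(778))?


Tr(a + b*sqrt(d)) = (a + b*sqrt(d)) + (a - b*sqrt(d)) = 2a
= 2 * (-3)
= -6

-6


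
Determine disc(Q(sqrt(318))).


For K = Q(sqrt(d)) with d squarefree: disc(K) = d if d = 1 mod 4, and disc(K) = 4d if d = 2 or 3 mod 4.
Here d = 318, and d mod 4 = 2.
d = 2 mod 4, not 1 (O_K = Z[sqrt(d)]), so disc(K) = 4d = 4 * (318) = 1272

1272


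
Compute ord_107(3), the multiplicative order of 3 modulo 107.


We want ord_107(3), the smallest k >= 1 with 3^k = 1 mod 107.
n = 107 = 107, phi(107) = 106; the order divides phi(n).
Divisors of 106: 1, 2, 53, 106
Repeated squaring mod 107: 3^1 = 3, 3^2 = 9, 3^4 = 81, 3^8 = 34, 3^16 = 86, 3^32 = 13, 3^64 = 62
Test divisors in increasing order:
  k=1: 3^1 = 3 mod 107
  k=2: 3^2 = 9 mod 107
  k=53: 3^53 = 13 * 86 * 81 * 3 = 1 mod 107  <- first divisor giving 1
Order = 53

53


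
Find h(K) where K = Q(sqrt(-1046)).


K = Q(sqrt(-1046)). d mod 4 = 2, so D = disc(K) = 4d = -4184
h(K) equals the number of primitive reduced positive-definite forms (a, b, c) = a*x^2 + b*x*y + c*y^2 with b^2 - 4ac = D,
where reduced means |b| <= a <= c, with b >= 0 whenever |b| = a or a = c, and primitive means gcd(a, b, c) = 1.
Reduced forces 3a^2 <= |D| = 4184, so 1 <= a <= 37; b must have the parity of D, and c = (b^2 - D)/(4a) must be an integer >= a.
Enumerate a = 1..37, b in [-a, a]:
  a=1: (1, 0, 1046)  [1]
  a=2: (2, 0, 523)  [1]
  a=3: (3, -2, 349), (3, 2, 349)  [2]
  a=4: none
  a=5: (5, -4, 210), (5, 4, 210)  [2]
  a=6: (6, -4, 175), (6, 4, 175)  [2]
  a=7: (7, -4, 150), (7, 4, 150)  [2]
  a=8: none
  a=9: (9, -8, 118), (9, 8, 118)  [2]
  a=10: (10, -4, 105), (10, 4, 105)  [2]
  a=11..13: none
  a=14: (14, -4, 75), (14, 4, 75)  [2]
  a=15: (15, -14, 73), (15, -4, 70), (15, 4, 70), (15, 14, 73)  [4]
  a=16: none
  a=17: (17, -10, 63), (17, 10, 63)  [2]
  a=18: (18, -8, 59), (18, 8, 59)  [2]
  a=19..20: none
  a=21: (21, -10, 51), (21, -4, 50), (21, 4, 50), (21, 10, 51)  [4]
  a=22: none
  a=23: (23, -18, 49), (23, 18, 49)  [2]
  a=24: none
  a=25: (25, -4, 42), (25, 4, 42)  [2]
  a=26: none
  a=27: (27, -26, 45), (27, 26, 45)  [2]
  a=28..29: none
  a=30: (30, -16, 37), (30, -4, 35), (30, 4, 35), (30, 16, 37)  [4]
  a=31: (31, -30, 41), (31, 30, 41)  [2]
  a=32..33: none
  a=34: (34, -24, 35), (34, 24, 35)  [2]
  a=35..37: none
Total reduced forms: 1 + 1 + 2 + 2 + 2 + 2 + 2 + 2 + 2 + 4 + 2 + 2 + 4 + 2 + 2 + 2 + 4 + 2 + 2 = 42
h = 42

42


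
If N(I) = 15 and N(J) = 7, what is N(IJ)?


N(IJ) = N(I) * N(J)
= 15 * 7
= 105

105


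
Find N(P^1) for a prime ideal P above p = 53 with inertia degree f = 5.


N(P^a) = p^(a*f)
= 53^(1*5)
= 53^5
= 418195493

418195493


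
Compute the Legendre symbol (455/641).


p = 641 is prime, so compute (455/641) with the reciprocity algorithm (Jacobi-symbol steps: pull out 2s via (2/n), flip via reciprocity, reduce):
  reciprocity: (455/641) -> +(641/455)
  reduce: (186/455)
  pull out 2: (2/455) = +1  (since 455 mod 8 = 7)
  reciprocity: (93/455) -> +(455/93)
  reduce: (83/93)
  reciprocity: (83/93) -> +(93/83)
  reduce: (10/83)
  pull out 2: (2/83) = -1  (since 83 mod 8 = 3)
  reciprocity: (5/83) -> +(83/5)
  reduce: (3/5)
  reciprocity: (3/5) -> +(5/3)
  reduce: (2/3)
  pull out 2: (2/3) = -1  (since 3 mod 8 = 3)
  (1/3) = 1
Product of signs = 1
(455/641) = 1

1


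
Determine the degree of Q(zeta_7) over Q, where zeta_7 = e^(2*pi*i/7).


The degree equals Euler's totient phi(7).
7 = 7
phi(7) = 6

6


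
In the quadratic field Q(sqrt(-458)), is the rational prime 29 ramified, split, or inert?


K = Q(sqrt(-458)). Since d mod 4 = 2, disc(K) = -1832.
Check p | disc: -1832 mod 29 = 24.
p does not divide disc. Compute Legendre symbol (d/p):
6^((29-1)/2) mod 29 = 1
(d/p) = 1, so p splits: (p) = P*P' with e=1, f=1, g=2.
Therefore p is split.

split


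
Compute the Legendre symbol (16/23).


p = 23 is prime, so compute (16/23) with the reciprocity algorithm (Jacobi-symbol steps: pull out 2s via (2/n), flip via reciprocity, reduce):
  pull out 2: (2/23) = +1  (since 23 mod 8 = 7)
  pull out 2: (2/23) = +1  (since 23 mod 8 = 7)
  pull out 2: (2/23) = +1  (since 23 mod 8 = 7)
  pull out 2: (2/23) = +1  (since 23 mod 8 = 7)
  (1/23) = 1
Product of signs = 1
(16/23) = 1

1


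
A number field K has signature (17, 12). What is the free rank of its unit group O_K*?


By Dirichlet's unit theorem:
rank = r1 + r2 - 1
= 17 + 12 - 1
= 28

28


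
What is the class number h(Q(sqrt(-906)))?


K = Q(sqrt(-906)). d mod 4 = 2, so D = disc(K) = 4d = -3624
h(K) equals the number of primitive reduced positive-definite forms (a, b, c) = a*x^2 + b*x*y + c*y^2 with b^2 - 4ac = D,
where reduced means |b| <= a <= c, with b >= 0 whenever |b| = a or a = c, and primitive means gcd(a, b, c) = 1.
Reduced forces 3a^2 <= |D| = 3624, so 1 <= a <= 34; b must have the parity of D, and c = (b^2 - D)/(4a) must be an integer >= a.
Enumerate a = 1..34, b in [-a, a]:
  a=1: (1, 0, 906)  [1]
  a=2: (2, 0, 453)  [1]
  a=3: (3, 0, 302)  [1]
  a=4: none
  a=5: (5, -4, 182), (5, 4, 182)  [2]
  a=6: (6, 0, 151)  [1]
  a=7: (7, -4, 130), (7, 4, 130)  [2]
  a=8..9: none
  a=10: (10, -4, 91), (10, 4, 91)  [2]
  a=11..12: none
  a=13: (13, -4, 70), (13, 4, 70)  [2]
  a=14: (14, -4, 65), (14, 4, 65)  [2]
  a=15: (15, -6, 61), (15, 6, 61)  [2]
  a=16..18: none
  a=19: (19, -10, 49), (19, 10, 49)  [2]
  a=20: none
  a=21: (21, -18, 47), (21, 18, 47)  [2]
  a=22..24: none
  a=25: (25, -24, 42), (25, 24, 42)  [2]
  a=26: (26, -4, 35), (26, 4, 35)  [2]
  a=27..28: none
  a=29: (29, -28, 38), (29, 28, 38)  [2]
  a=30: (30, -24, 35), (30, 24, 35)  [2]
  a=31..34: none
Total reduced forms: 1 + 1 + 1 + 2 + 1 + 2 + 2 + 2 + 2 + 2 + 2 + 2 + 2 + 2 + 2 + 2 = 28
h = 28

28


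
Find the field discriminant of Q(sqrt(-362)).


For K = Q(sqrt(d)) with d squarefree: disc(K) = d if d = 1 mod 4, and disc(K) = 4d if d = 2 or 3 mod 4.
Here d = -362, and d mod 4 = 2.
d = 2 mod 4, not 1 (O_K = Z[sqrt(d)]), so disc(K) = 4d = 4 * (-362) = -1448

-1448


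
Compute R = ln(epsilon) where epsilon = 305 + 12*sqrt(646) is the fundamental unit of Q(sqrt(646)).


epsilon = 305 + 12*sqrt(646)
= 609.9984
R = ln(609.9984)
= 6.4135

6.4135


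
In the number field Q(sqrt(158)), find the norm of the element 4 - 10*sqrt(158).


N(a + b*sqrt(d)) = a^2 - d*b^2
= (4)^2 - (158)*(-10)^2
= 16 - 15800
= -15784

-15784


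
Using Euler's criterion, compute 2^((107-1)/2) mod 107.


p = 107 is prime and the exponent is (p-1)/2 = 53, so by Euler's criterion 2^53 = (2/107) = +1 or -1 mod 107.
Compute by square-and-multiply:
  53 = 32 + 16 + 4 + 1 (binary 110101)
  Repeated squaring mod 107: 2^1 = 2, 2^2 = 4, 2^4 = 16, 2^8 = 42, 2^16 = 52, 2^32 = 29
  2^53 = 2^32 * 2^16 * 2^4 * 2^1 = 29 * 52 * 16 * 2 mod 107
    29 * 52 = 1508 = 10 mod 107
    10 * 16 = 160 = 53 mod 107
    53 * 2 = 106 = 106 mod 107
  2^53 = 106 mod 107
Result 106 = p - 1 = -1 mod 107: 2 is a quadratic non-residue mod 107. As a residue in [0, p-1] the value is 106.
2^53 mod 107 = 106

106


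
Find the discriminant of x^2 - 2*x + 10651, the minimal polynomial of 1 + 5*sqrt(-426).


The element 1 + 5*sqrt(-426) has minimal polynomial:
x^2 - 2*x + 10651
Discriminant = (-2)^2 - 4*(10651)
= 4 - 42604
= -42600

-42600


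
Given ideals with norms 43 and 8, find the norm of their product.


N(IJ) = N(I) * N(J)
= 43 * 8
= 344

344


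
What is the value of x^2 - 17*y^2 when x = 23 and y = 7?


x^2 - d*y^2
= 23^2 - 17*7^2
= 529 - 833
= -304

-304


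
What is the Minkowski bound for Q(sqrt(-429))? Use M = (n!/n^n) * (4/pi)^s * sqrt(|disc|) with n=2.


d = -429, d mod 4 = 3, so disc(K) = 4d = -1716; |disc(K)| = 1716
Imaginary quadratic field, so n = 2, s = r2 = 1, r1 = 0
M = (n!/n^n) * (4/pi)^s * sqrt(|disc(K)|) = (2!/2^2) * (4/pi)^1 * sqrt(1716)
= 0.5 * 1.273240 * 41.424630
= 26.3717

26.3717


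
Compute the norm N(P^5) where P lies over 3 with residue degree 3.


N(P^a) = p^(a*f)
= 3^(5*3)
= 3^15
= 14348907

14348907


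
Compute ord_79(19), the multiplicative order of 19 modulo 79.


We want ord_79(19), the smallest k >= 1 with 19^k = 1 mod 79.
n = 79 = 79, phi(79) = 78; the order divides phi(n).
Divisors of 78: 1, 2, 3, 6, 13, 26, 39, 78
Repeated squaring mod 79: 19^1 = 19, 19^2 = 45, 19^4 = 50, 19^8 = 51, 19^16 = 73, 19^32 = 36, 19^64 = 32
Test divisors in increasing order:
  k=1: 19^1 = 19 mod 79
  k=2: 19^2 = 45 mod 79
  k=3: 19^3 = 45 * 19 = 65 mod 79
  k=6: 19^6 = 50 * 45 = 38 mod 79
  k=13: 19^13 = 51 * 50 * 19 = 23 mod 79
  k=26: 19^26 = 73 * 51 * 45 = 55 mod 79
  k=39: 19^39 = 36 * 50 * 45 * 19 = 1 mod 79  <- first divisor giving 1
Order = 39

39


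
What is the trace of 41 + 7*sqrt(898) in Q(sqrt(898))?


Tr(a + b*sqrt(d)) = (a + b*sqrt(d)) + (a - b*sqrt(d)) = 2a
= 2 * (41)
= 82

82


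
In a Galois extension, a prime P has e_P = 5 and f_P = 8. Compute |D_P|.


|D_P| = e * f
= 5 * 8
= 40

40


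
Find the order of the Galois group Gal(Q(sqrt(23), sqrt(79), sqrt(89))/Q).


The 3 square roots of distinct primes are multiplicatively independent over Q,
so [K:Q] = 2^3 and Gal(K/Q) is isomorphic to (Z/2Z)^3.
|Gal| = 2^3 = 8

8


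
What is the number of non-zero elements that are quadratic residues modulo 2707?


For prime p, the number of non-zero quadratic residues is (p-1)/2.
= (2707-1)/2
= 1353

1353


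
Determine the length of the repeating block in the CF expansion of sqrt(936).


Run the CF algorithm for sqrt(936).
a_0 = floor(sqrt(936)) = 30; set m_0=0, q_0=1.
Recurrence: m' = q*a - m,  q' = (d - m'^2)/q,  a' = floor((a_0 + m')/q').
  step 1: m=30, q=36, a=1
  step 2: m=6, q=25, a=1
  step 3: m=19, q=23, a=2
  step 4: m=27, q=9, a=6
  step 5: m=27, q=23, a=2
  step 6: m=19, q=25, a=1
  step 7: m=6, q=36, a=1
  step 8: m=30, q=1, a=60
a_8 = 2*a_0 = 60, so the period closes here.
sqrt(936) = [30; 1, 1, 2, 6, 2, 1, 1, 60]
Period length = 8

8


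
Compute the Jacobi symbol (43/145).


Compute (43/145) via quadratic reciprocity:
  reciprocity: (43/145) -> +(145/43)
  reduce: (16/43)
  pull out 2: (2/43) = -1  (since 43 mod 8 = 3)
  pull out 2: (2/43) = -1  (since 43 mod 8 = 3)
  pull out 2: (2/43) = -1  (since 43 mod 8 = 3)
  pull out 2: (2/43) = -1  (since 43 mod 8 = 3)
  (1/43) = 1
Product of signs = 1

1


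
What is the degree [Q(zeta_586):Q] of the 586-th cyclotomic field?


The degree equals Euler's totient phi(586).
586 = 2 * 293
phi(586) = 292

292


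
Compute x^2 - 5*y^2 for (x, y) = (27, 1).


x^2 - d*y^2
= 27^2 - 5*1^2
= 729 - 5
= 724

724


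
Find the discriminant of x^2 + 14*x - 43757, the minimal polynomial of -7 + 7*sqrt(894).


The element -7 + 7*sqrt(894) has minimal polynomial:
x^2 + 14*x - 43757
Discriminant = (14)^2 - 4*(-43757)
= 196 + 175028
= 175224

175224


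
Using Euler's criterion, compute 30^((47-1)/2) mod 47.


p = 47 is prime and the exponent is (p-1)/2 = 23, so by Euler's criterion 30^23 = (30/47) = +1 or -1 mod 47.
Compute by square-and-multiply:
  23 = 16 + 4 + 2 + 1 (binary 10111)
  Repeated squaring mod 47: 30^1 = 30, 30^2 = 7, 30^4 = 2, 30^8 = 4, 30^16 = 16
  30^23 = 30^16 * 30^4 * 30^2 * 30^1 = 16 * 2 * 7 * 30 mod 47
    16 * 2 = 32 = 32 mod 47
    32 * 7 = 224 = 36 mod 47
    36 * 30 = 1080 = 46 mod 47
  30^23 = 46 mod 47
Result 46 = p - 1 = -1 mod 47: 30 is a quadratic non-residue mod 47. As a residue in [0, p-1] the value is 46.
30^23 mod 47 = 46

46


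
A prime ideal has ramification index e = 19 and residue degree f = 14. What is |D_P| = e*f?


|D_P| = e * f
= 19 * 14
= 266

266


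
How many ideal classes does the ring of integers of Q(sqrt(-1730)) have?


K = Q(sqrt(-1730)). d mod 4 = 2, so D = disc(K) = 4d = -6920
h(K) equals the number of primitive reduced positive-definite forms (a, b, c) = a*x^2 + b*x*y + c*y^2 with b^2 - 4ac = D,
where reduced means |b| <= a <= c, with b >= 0 whenever |b| = a or a = c, and primitive means gcd(a, b, c) = 1.
Reduced forces 3a^2 <= |D| = 6920, so 1 <= a <= 48; b must have the parity of D, and c = (b^2 - D)/(4a) must be an integer >= a.
Enumerate a = 1..48, b in [-a, a]:
  a=1: (1, 0, 1730)  [1]
  a=2: (2, 0, 865)  [1]
  a=3: (3, -2, 577), (3, 2, 577)  [2]
  a=4: none
  a=5: (5, 0, 346)  [1]
  a=6: (6, -4, 289), (6, 4, 289)  [2]
  a=7..8: none
  a=9: (9, -8, 194), (9, 8, 194)  [2]
  a=10: (10, 0, 173)  [1]
  a=11..12: none
  a=13: (13, -10, 135), (13, 10, 135)  [2]
  a=14: none
  a=15: (15, -10, 117), (15, 10, 117)  [2]
  a=16: none
  a=17: (17, -4, 102), (17, 4, 102)  [2]
  a=18: (18, -8, 97), (18, 8, 97)  [2]
  a=19..22: none
  a=23: (23, -16, 78), (23, 16, 78)  [2]
  a=24..25: none
  a=26: (26, -16, 69), (26, 16, 69)  [2]
  a=27: (27, -10, 65), (27, 10, 65)  [2]
  a=28..29: none
  a=30: (30, -20, 61), (30, 20, 61)  [2]
  a=31..33: none
  a=34: (34, -4, 51), (34, 4, 51)  [2]
  a=35..36: none
  a=37: (37, -6, 47), (37, 6, 47)  [2]
  a=38: none
  a=39: (39, -16, 46), (39, -10, 45), (39, 10, 45), (39, 16, 46)  [4]
  a=40: none
  a=41: (41, -38, 51), (41, 38, 51)  [2]
  a=42..48: none
Total reduced forms: 1 + 1 + 2 + 1 + 2 + 2 + 1 + 2 + 2 + 2 + 2 + 2 + 2 + 2 + 2 + 2 + 2 + 4 + 2 = 36
h = 36

36


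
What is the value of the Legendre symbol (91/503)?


p = 503 is prime, so compute (91/503) with the reciprocity algorithm (Jacobi-symbol steps: pull out 2s via (2/n), flip via reciprocity, reduce):
  reciprocity: (91/503) -> -(503/91)
  reduce: (48/91)
  pull out 2: (2/91) = -1  (since 91 mod 8 = 3)
  pull out 2: (2/91) = -1  (since 91 mod 8 = 3)
  pull out 2: (2/91) = -1  (since 91 mod 8 = 3)
  pull out 2: (2/91) = -1  (since 91 mod 8 = 3)
  reciprocity: (3/91) -> -(91/3)
  reduce: (1/3)
  (1/3) = 1
Product of signs = 1
(91/503) = 1

1


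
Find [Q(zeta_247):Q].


The degree equals Euler's totient phi(247).
247 = 13 * 19
phi(247) = 216

216


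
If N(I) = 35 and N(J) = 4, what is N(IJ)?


N(IJ) = N(I) * N(J)
= 35 * 4
= 140

140


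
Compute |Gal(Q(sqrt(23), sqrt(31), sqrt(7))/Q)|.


The 3 square roots of distinct primes are multiplicatively independent over Q,
so [K:Q] = 2^3 and Gal(K/Q) is isomorphic to (Z/2Z)^3.
|Gal| = 2^3 = 8

8


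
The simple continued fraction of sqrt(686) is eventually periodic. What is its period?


Run the CF algorithm for sqrt(686).
a_0 = floor(sqrt(686)) = 26; set m_0=0, q_0=1.
Recurrence: m' = q*a - m,  q' = (d - m'^2)/q,  a' = floor((a_0 + m')/q').
  step 1: m=26, q=10, a=5
  step 2: m=24, q=11, a=4
  step 3: m=20, q=26, a=1
  step 4: m=6, q=25, a=1
  step 5: m=19, q=13, a=3
  step 6: m=20, q=22, a=2
  step 7: m=24, q=5, a=10
  step 8: m=26, q=2, a=26
  step 9: m=26, q=5, a=10
  step 10: m=24, q=22, a=2
  step 11: m=20, q=13, a=3
  step 12: m=19, q=25, a=1
  step 13: m=6, q=26, a=1
  step 14: m=20, q=11, a=4
  step 15: m=24, q=10, a=5
  step 16: m=26, q=1, a=52
a_16 = 2*a_0 = 52, so the period closes here.
sqrt(686) = [26; 5, 4, 1, 1, 3, 2, 10, 26, 10, 2, 3, 1, 1, 4, 5, 52]
Period length = 16

16


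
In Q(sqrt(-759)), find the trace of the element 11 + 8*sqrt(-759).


Tr(a + b*sqrt(d)) = (a + b*sqrt(d)) + (a - b*sqrt(d)) = 2a
= 2 * (11)
= 22

22


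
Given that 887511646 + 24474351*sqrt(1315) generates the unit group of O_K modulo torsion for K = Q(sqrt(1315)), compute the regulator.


epsilon = 887511646 + 24474351*sqrt(1315)
= 1.7750e+09
R = ln(1.7750e+09)
= 21.2971

21.2971


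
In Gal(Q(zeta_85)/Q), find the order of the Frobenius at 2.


The Frobenius at p in Gal(Q(zeta_n)/Q) = (Z/nZ)* is the class of p, so its order is ord_85(2), the smallest k >= 1 with 2^k = 1 mod 85.
n = 85 = 5 * 17, phi(85) = 64; the order divides phi(n).
Divisors of 64: 1, 2, 4, 8, 16, 32, 64
Repeated squaring mod 85: 2^1 = 2, 2^2 = 4, 2^4 = 16, 2^8 = 1, 2^16 = 1, 2^32 = 1, 2^64 = 1
Test divisors in increasing order:
  k=1: 2^1 = 2 mod 85
  k=2: 2^2 = 4 mod 85
  k=4: 2^4 = 16 mod 85
  k=8: 2^8 = 1 mod 85  <- first divisor giving 1
Order = 8

8


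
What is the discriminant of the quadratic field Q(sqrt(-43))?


For K = Q(sqrt(d)) with d squarefree: disc(K) = d if d = 1 mod 4, and disc(K) = 4d if d = 2 or 3 mod 4.
Here d = -43, and d mod 4 = 1.
d = 1 mod 4 (O_K = Z[(1+sqrt(d))/2]), so disc(K) = d = -43

-43


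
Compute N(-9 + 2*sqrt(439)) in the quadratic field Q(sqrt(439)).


N(a + b*sqrt(d)) = a^2 - d*b^2
= (-9)^2 - (439)*(2)^2
= 81 - 1756
= -1675

-1675


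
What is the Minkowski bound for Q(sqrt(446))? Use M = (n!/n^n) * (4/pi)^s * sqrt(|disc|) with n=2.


d = 446, d mod 4 = 2, so disc(K) = 4d = 1784; |disc(K)| = 1784
Real quadratic field, so n = 2, s = r2 = 0, r1 = 2
M = (n!/n^n) * (4/pi)^s * sqrt(|disc(K)|) = (2!/2^2) * (4/pi)^0 * sqrt(1784)
= 0.5 * 1.000000 * 42.237424
= 21.1187

21.1187


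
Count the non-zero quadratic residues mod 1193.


For prime p, the number of non-zero quadratic residues is (p-1)/2.
= (1193-1)/2
= 596

596


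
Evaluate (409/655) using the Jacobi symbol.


Compute (409/655) via quadratic reciprocity:
  reciprocity: (409/655) -> +(655/409)
  reduce: (246/409)
  pull out 2: (2/409) = +1  (since 409 mod 8 = 1)
  reciprocity: (123/409) -> +(409/123)
  reduce: (40/123)
  pull out 2: (2/123) = -1  (since 123 mod 8 = 3)
  pull out 2: (2/123) = -1  (since 123 mod 8 = 3)
  pull out 2: (2/123) = -1  (since 123 mod 8 = 3)
  reciprocity: (5/123) -> +(123/5)
  reduce: (3/5)
  reciprocity: (3/5) -> +(5/3)
  reduce: (2/3)
  pull out 2: (2/3) = -1  (since 3 mod 8 = 3)
  (1/3) = 1
Product of signs = 1

1


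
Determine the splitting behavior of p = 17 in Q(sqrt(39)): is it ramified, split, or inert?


K = Q(sqrt(39)). Since d mod 4 = 3, disc(K) = 156.
Check p | disc: 156 mod 17 = 3.
p does not divide disc. Compute Legendre symbol (d/p):
5^((17-1)/2) mod 17 = -1
(d/p) = -1, so p is inert: (p) stays prime with e=1, f=2, g=1.
Therefore p is inert.

inert


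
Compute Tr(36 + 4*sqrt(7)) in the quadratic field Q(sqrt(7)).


Tr(a + b*sqrt(d)) = (a + b*sqrt(d)) + (a - b*sqrt(d)) = 2a
= 2 * (36)
= 72

72


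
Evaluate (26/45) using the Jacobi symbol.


Compute (26/45) via quadratic reciprocity:
  pull out 2: (2/45) = -1  (since 45 mod 8 = 5)
  reciprocity: (13/45) -> +(45/13)
  reduce: (6/13)
  pull out 2: (2/13) = -1  (since 13 mod 8 = 5)
  reciprocity: (3/13) -> +(13/3)
  reduce: (1/3)
  (1/3) = 1
Product of signs = 1

1


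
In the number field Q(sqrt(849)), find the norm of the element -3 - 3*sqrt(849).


N(a + b*sqrt(d)) = a^2 - d*b^2
= (-3)^2 - (849)*(-3)^2
= 9 - 7641
= -7632

-7632


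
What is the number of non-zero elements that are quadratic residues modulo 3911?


For prime p, the number of non-zero quadratic residues is (p-1)/2.
= (3911-1)/2
= 1955

1955


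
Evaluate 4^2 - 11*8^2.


x^2 - d*y^2
= 4^2 - 11*8^2
= 16 - 704
= -688

-688


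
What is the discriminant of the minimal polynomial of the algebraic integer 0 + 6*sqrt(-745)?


The element 0 + 6*sqrt(-745) has minimal polynomial:
x^2 + 0*x + 26820
Discriminant = (0)^2 - 4*(26820)
= 0 - 107280
= -107280

-107280


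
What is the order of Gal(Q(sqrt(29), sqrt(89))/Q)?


The 2 square roots of distinct primes are multiplicatively independent over Q,
so [K:Q] = 2^2 and Gal(K/Q) is isomorphic to (Z/2Z)^2.
|Gal| = 2^2 = 4

4


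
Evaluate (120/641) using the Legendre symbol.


p = 641 is prime, so compute (120/641) with the reciprocity algorithm (Jacobi-symbol steps: pull out 2s via (2/n), flip via reciprocity, reduce):
  pull out 2: (2/641) = +1  (since 641 mod 8 = 1)
  pull out 2: (2/641) = +1  (since 641 mod 8 = 1)
  pull out 2: (2/641) = +1  (since 641 mod 8 = 1)
  reciprocity: (15/641) -> +(641/15)
  reduce: (11/15)
  reciprocity: (11/15) -> -(15/11)
  reduce: (4/11)
  pull out 2: (2/11) = -1  (since 11 mod 8 = 3)
  pull out 2: (2/11) = -1  (since 11 mod 8 = 3)
  (1/11) = 1
Product of signs = -1
(120/641) = -1

-1


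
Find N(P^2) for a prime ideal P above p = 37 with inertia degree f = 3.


N(P^a) = p^(a*f)
= 37^(2*3)
= 37^6
= 2565726409

2565726409


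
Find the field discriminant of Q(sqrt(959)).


For K = Q(sqrt(d)) with d squarefree: disc(K) = d if d = 1 mod 4, and disc(K) = 4d if d = 2 or 3 mod 4.
Here d = 959, and d mod 4 = 3.
d = 3 mod 4, not 1 (O_K = Z[sqrt(d)]), so disc(K) = 4d = 4 * (959) = 3836

3836


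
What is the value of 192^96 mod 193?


p = 193 is prime and the exponent is (p-1)/2 = 96, so by Euler's criterion 192^96 = (192/193) = +1 or -1 mod 193.
Compute by square-and-multiply:
  96 = 64 + 32 (binary 1100000)
  Repeated squaring mod 193: 192^1 = 192, 192^2 = 1, 192^4 = 1, 192^8 = 1, 192^16 = 1, 192^32 = 1, 192^64 = 1
  192^96 = 192^64 * 192^32 = 1 * 1 mod 193
    1 * 1 = 1 = 1 mod 193
  192^96 = 1 mod 193
Result 1: 192 is a quadratic residue mod 193.
192^96 mod 193 = 1

1


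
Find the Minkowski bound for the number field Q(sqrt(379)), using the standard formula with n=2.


d = 379, d mod 4 = 3, so disc(K) = 4d = 1516; |disc(K)| = 1516
Real quadratic field, so n = 2, s = r2 = 0, r1 = 2
M = (n!/n^n) * (4/pi)^s * sqrt(|disc(K)|) = (2!/2^2) * (4/pi)^0 * sqrt(1516)
= 0.5 * 1.000000 * 38.935845
= 19.4679

19.4679


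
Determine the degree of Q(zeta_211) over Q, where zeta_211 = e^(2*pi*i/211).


The degree equals Euler's totient phi(211).
211 = 211
phi(211) = 210

210


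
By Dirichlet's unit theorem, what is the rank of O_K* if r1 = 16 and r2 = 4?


By Dirichlet's unit theorem:
rank = r1 + r2 - 1
= 16 + 4 - 1
= 19

19


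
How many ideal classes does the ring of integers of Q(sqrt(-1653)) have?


K = Q(sqrt(-1653)). d mod 4 = 3, so D = disc(K) = 4d = -6612
h(K) equals the number of primitive reduced positive-definite forms (a, b, c) = a*x^2 + b*x*y + c*y^2 with b^2 - 4ac = D,
where reduced means |b| <= a <= c, with b >= 0 whenever |b| = a or a = c, and primitive means gcd(a, b, c) = 1.
Reduced forces 3a^2 <= |D| = 6612, so 1 <= a <= 46; b must have the parity of D, and c = (b^2 - D)/(4a) must be an integer >= a.
Enumerate a = 1..46, b in [-a, a]:
  a=1: (1, 0, 1653)  [1]
  a=2: (2, 2, 827)  [1]
  a=3: (3, 0, 551)  [1]
  a=4..5: none
  a=6: (6, 6, 277)  [1]
  a=7..16: none
  a=17: (17, -16, 101), (17, 16, 101)  [2]
  a=18: none
  a=19: (19, 0, 87)  [1]
  a=20..22: none
  a=23: (23, -14, 74), (23, 14, 74)  [2]
  a=24..28: none
  a=29: (29, 0, 57)  [1]
  a=30..33: none
  a=34: (34, -18, 51), (34, 18, 51)  [2]
  a=35..36: none
  a=37: (37, -14, 46), (37, 14, 46)  [2]
  a=38: (38, 38, 53)  [1]
  a=39..42: none
  a=43: (43, 28, 43)  [1]
  a=44..46: none
Total reduced forms: 1 + 1 + 1 + 1 + 2 + 1 + 2 + 1 + 2 + 2 + 1 + 1 = 16
h = 16

16


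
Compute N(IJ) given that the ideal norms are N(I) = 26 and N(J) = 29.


N(IJ) = N(I) * N(J)
= 26 * 29
= 754

754


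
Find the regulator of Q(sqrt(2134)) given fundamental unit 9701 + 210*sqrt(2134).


epsilon = 9701 + 210*sqrt(2134)
= 19401.9999
R = ln(19401.9999)
= 9.8731

9.8731


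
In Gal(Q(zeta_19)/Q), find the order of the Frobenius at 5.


The Frobenius at p in Gal(Q(zeta_n)/Q) = (Z/nZ)* is the class of p, so its order is ord_19(5), the smallest k >= 1 with 5^k = 1 mod 19.
n = 19 = 19, phi(19) = 18; the order divides phi(n).
Divisors of 18: 1, 2, 3, 6, 9, 18
Repeated squaring mod 19: 5^1 = 5, 5^2 = 6, 5^4 = 17, 5^8 = 4, 5^16 = 16
Test divisors in increasing order:
  k=1: 5^1 = 5 mod 19
  k=2: 5^2 = 6 mod 19
  k=3: 5^3 = 6 * 5 = 11 mod 19
  k=6: 5^6 = 17 * 6 = 7 mod 19
  k=9: 5^9 = 4 * 5 = 1 mod 19  <- first divisor giving 1
Order = 9

9


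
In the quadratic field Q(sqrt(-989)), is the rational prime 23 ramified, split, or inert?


K = Q(sqrt(-989)). Since d mod 4 = 3, disc(K) = -3956.
Check p | disc: -3956 mod 23 = 0.
p divides disc, so p ramifies: (p) = P^2 with e=2, f=1, g=1.
Therefore p is ramified.

ramified


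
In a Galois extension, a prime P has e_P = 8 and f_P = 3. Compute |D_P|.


|D_P| = e * f
= 8 * 3
= 24

24


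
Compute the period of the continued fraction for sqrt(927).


Run the CF algorithm for sqrt(927).
a_0 = floor(sqrt(927)) = 30; set m_0=0, q_0=1.
Recurrence: m' = q*a - m,  q' = (d - m'^2)/q,  a' = floor((a_0 + m')/q').
  step 1: m=30, q=27, a=2
  step 2: m=24, q=13, a=4
  step 3: m=28, q=11, a=5
  step 4: m=27, q=18, a=3
  step 5: m=27, q=11, a=5
  step 6: m=28, q=13, a=4
  step 7: m=24, q=27, a=2
  step 8: m=30, q=1, a=60
a_8 = 2*a_0 = 60, so the period closes here.
sqrt(927) = [30; 2, 4, 5, 3, 5, 4, 2, 60]
Period length = 8

8


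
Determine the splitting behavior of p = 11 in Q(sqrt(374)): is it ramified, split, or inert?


K = Q(sqrt(374)). Since d mod 4 = 2, disc(K) = 1496.
Check p | disc: 1496 mod 11 = 0.
p divides disc, so p ramifies: (p) = P^2 with e=2, f=1, g=1.
Therefore p is ramified.

ramified


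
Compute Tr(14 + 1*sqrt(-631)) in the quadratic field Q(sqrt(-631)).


Tr(a + b*sqrt(d)) = (a + b*sqrt(d)) + (a - b*sqrt(d)) = 2a
= 2 * (14)
= 28

28


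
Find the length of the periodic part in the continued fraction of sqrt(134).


Run the CF algorithm for sqrt(134).
a_0 = floor(sqrt(134)) = 11; set m_0=0, q_0=1.
Recurrence: m' = q*a - m,  q' = (d - m'^2)/q,  a' = floor((a_0 + m')/q').
  step 1: m=11, q=13, a=1
  step 2: m=2, q=10, a=1
  step 3: m=8, q=7, a=2
  step 4: m=6, q=14, a=1
  step 5: m=8, q=5, a=3
  step 6: m=7, q=17, a=1
  step 7: m=10, q=2, a=10
  step 8: m=10, q=17, a=1
  step 9: m=7, q=5, a=3
  step 10: m=8, q=14, a=1
  step 11: m=6, q=7, a=2
  step 12: m=8, q=10, a=1
  step 13: m=2, q=13, a=1
  step 14: m=11, q=1, a=22
a_14 = 2*a_0 = 22, so the period closes here.
sqrt(134) = [11; 1, 1, 2, 1, 3, 1, 10, 1, 3, 1, 2, 1, 1, 22]
Period length = 14

14


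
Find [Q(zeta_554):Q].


The degree equals Euler's totient phi(554).
554 = 2 * 277
phi(554) = 276

276


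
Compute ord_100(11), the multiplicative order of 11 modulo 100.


We want ord_100(11), the smallest k >= 1 with 11^k = 1 mod 100.
n = 100 = 2^2 * 5^2, phi(100) = 40; the order divides phi(n).
Divisors of 40: 1, 2, 4, 5, 8, 10, 20, 40
Repeated squaring mod 100: 11^1 = 11, 11^2 = 21, 11^4 = 41, 11^8 = 81, 11^16 = 61, 11^32 = 21
Test divisors in increasing order:
  k=1: 11^1 = 11 mod 100
  k=2: 11^2 = 21 mod 100
  k=4: 11^4 = 41 mod 100
  k=5: 11^5 = 41 * 11 = 51 mod 100
  k=8: 11^8 = 81 mod 100
  k=10: 11^10 = 81 * 21 = 1 mod 100  <- first divisor giving 1
Order = 10

10


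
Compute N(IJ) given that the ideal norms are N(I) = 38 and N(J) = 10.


N(IJ) = N(I) * N(J)
= 38 * 10
= 380

380


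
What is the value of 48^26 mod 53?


p = 53 is prime and the exponent is (p-1)/2 = 26, so by Euler's criterion 48^26 = (48/53) = +1 or -1 mod 53.
Compute by square-and-multiply:
  26 = 16 + 8 + 2 (binary 11010)
  Repeated squaring mod 53: 48^1 = 48, 48^2 = 25, 48^4 = 42, 48^8 = 15, 48^16 = 13
  48^26 = 48^16 * 48^8 * 48^2 = 13 * 15 * 25 mod 53
    13 * 15 = 195 = 36 mod 53
    36 * 25 = 900 = 52 mod 53
  48^26 = 52 mod 53
Result 52 = p - 1 = -1 mod 53: 48 is a quadratic non-residue mod 53. As a residue in [0, p-1] the value is 52.
48^26 mod 53 = 52

52


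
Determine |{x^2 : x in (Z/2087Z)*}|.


For prime p, the number of non-zero quadratic residues is (p-1)/2.
= (2087-1)/2
= 1043

1043


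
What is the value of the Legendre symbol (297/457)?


p = 457 is prime, so compute (297/457) with the reciprocity algorithm (Jacobi-symbol steps: pull out 2s via (2/n), flip via reciprocity, reduce):
  reciprocity: (297/457) -> +(457/297)
  reduce: (160/297)
  pull out 2: (2/297) = +1  (since 297 mod 8 = 1)
  pull out 2: (2/297) = +1  (since 297 mod 8 = 1)
  pull out 2: (2/297) = +1  (since 297 mod 8 = 1)
  pull out 2: (2/297) = +1  (since 297 mod 8 = 1)
  pull out 2: (2/297) = +1  (since 297 mod 8 = 1)
  reciprocity: (5/297) -> +(297/5)
  reduce: (2/5)
  pull out 2: (2/5) = -1  (since 5 mod 8 = 5)
  (1/5) = 1
Product of signs = -1
(297/457) = -1

-1


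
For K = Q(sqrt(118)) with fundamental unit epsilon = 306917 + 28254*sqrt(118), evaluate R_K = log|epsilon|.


epsilon = 306917 + 28254*sqrt(118)
= 613834.0000
R = ln(613834.0000)
= 13.3275

13.3275


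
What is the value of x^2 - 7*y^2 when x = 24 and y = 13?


x^2 - d*y^2
= 24^2 - 7*13^2
= 576 - 1183
= -607

-607


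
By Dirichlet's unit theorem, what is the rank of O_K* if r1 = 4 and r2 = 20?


By Dirichlet's unit theorem:
rank = r1 + r2 - 1
= 4 + 20 - 1
= 23

23


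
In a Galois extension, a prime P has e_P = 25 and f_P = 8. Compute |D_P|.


|D_P| = e * f
= 25 * 8
= 200

200


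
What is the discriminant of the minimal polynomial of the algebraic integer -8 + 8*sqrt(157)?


The element -8 + 8*sqrt(157) has minimal polynomial:
x^2 + 16*x - 9984
Discriminant = (16)^2 - 4*(-9984)
= 256 + 39936
= 40192

40192


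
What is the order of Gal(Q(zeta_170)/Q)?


|Gal(Q(zeta_170)/Q)| = phi(170)
= 64

64


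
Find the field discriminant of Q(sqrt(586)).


For K = Q(sqrt(d)) with d squarefree: disc(K) = d if d = 1 mod 4, and disc(K) = 4d if d = 2 or 3 mod 4.
Here d = 586, and d mod 4 = 2.
d = 2 mod 4, not 1 (O_K = Z[sqrt(d)]), so disc(K) = 4d = 4 * (586) = 2344

2344


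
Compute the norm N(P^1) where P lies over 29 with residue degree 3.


N(P^a) = p^(a*f)
= 29^(1*3)
= 29^3
= 24389

24389


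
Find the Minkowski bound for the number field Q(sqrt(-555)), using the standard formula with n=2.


d = -555, d mod 4 = 1, so disc(K) = d = -555; |disc(K)| = 555
Imaginary quadratic field, so n = 2, s = r2 = 1, r1 = 0
M = (n!/n^n) * (4/pi)^s * sqrt(|disc(K)|) = (2!/2^2) * (4/pi)^1 * sqrt(555)
= 0.5 * 1.273240 * 23.558438
= 14.9978

14.9978


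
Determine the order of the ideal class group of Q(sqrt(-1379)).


K = Q(sqrt(-1379)). d mod 4 = 1, so D = disc(K) = d = -1379
h(K) equals the number of primitive reduced positive-definite forms (a, b, c) = a*x^2 + b*x*y + c*y^2 with b^2 - 4ac = D,
where reduced means |b| <= a <= c, with b >= 0 whenever |b| = a or a = c, and primitive means gcd(a, b, c) = 1.
Reduced forces 3a^2 <= |D| = 1379, so 1 <= a <= 21; b must have the parity of D, and c = (b^2 - D)/(4a) must be an integer >= a.
Enumerate a = 1..21, b in [-a, a]:
  a=1: (1, 1, 345)  [1]
  a=2: none
  a=3: (3, -1, 115), (3, 1, 115)  [2]
  a=4: none
  a=5: (5, -1, 69), (5, 1, 69)  [2]
  a=6: none
  a=7: (7, 7, 51)  [1]
  a=8: none
  a=9: (9, -5, 39), (9, 5, 39)  [2]
  a=10..12: none
  a=13: (13, -5, 27), (13, 5, 27)  [2]
  a=14: none
  a=15: (15, -11, 25), (15, -1, 23), (15, 1, 23), (15, 11, 25)  [4]
  a=16: none
  a=17: (17, -7, 21), (17, 7, 21)  [2]
  a=18..21: none
Total reduced forms: 1 + 2 + 2 + 1 + 2 + 2 + 4 + 2 = 16
h = 16

16


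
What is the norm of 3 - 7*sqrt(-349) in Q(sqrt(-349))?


N(a + b*sqrt(d)) = a^2 - d*b^2
= (3)^2 - (-349)*(-7)^2
= 9 + 17101
= 17110

17110


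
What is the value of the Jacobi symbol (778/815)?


Compute (778/815) via quadratic reciprocity:
  pull out 2: (2/815) = +1  (since 815 mod 8 = 7)
  reciprocity: (389/815) -> +(815/389)
  reduce: (37/389)
  reciprocity: (37/389) -> +(389/37)
  reduce: (19/37)
  reciprocity: (19/37) -> +(37/19)
  reduce: (18/19)
  pull out 2: (2/19) = -1  (since 19 mod 8 = 3)
  reciprocity: (9/19) -> +(19/9)
  reduce: (1/9)
  (1/9) = 1
Product of signs = -1

-1


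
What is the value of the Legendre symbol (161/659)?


p = 659 is prime, so compute (161/659) with the reciprocity algorithm (Jacobi-symbol steps: pull out 2s via (2/n), flip via reciprocity, reduce):
  reciprocity: (161/659) -> +(659/161)
  reduce: (15/161)
  reciprocity: (15/161) -> +(161/15)
  reduce: (11/15)
  reciprocity: (11/15) -> -(15/11)
  reduce: (4/11)
  pull out 2: (2/11) = -1  (since 11 mod 8 = 3)
  pull out 2: (2/11) = -1  (since 11 mod 8 = 3)
  (1/11) = 1
Product of signs = -1
(161/659) = -1

-1


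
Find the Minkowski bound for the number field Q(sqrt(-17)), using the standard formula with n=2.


d = -17, d mod 4 = 3, so disc(K) = 4d = -68; |disc(K)| = 68
Imaginary quadratic field, so n = 2, s = r2 = 1, r1 = 0
M = (n!/n^n) * (4/pi)^s * sqrt(|disc(K)|) = (2!/2^2) * (4/pi)^1 * sqrt(68)
= 0.5 * 1.273240 * 8.246211
= 5.2497

5.2497


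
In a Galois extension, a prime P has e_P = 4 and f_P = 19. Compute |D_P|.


|D_P| = e * f
= 4 * 19
= 76

76


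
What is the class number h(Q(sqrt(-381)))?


K = Q(sqrt(-381)). d mod 4 = 3, so D = disc(K) = 4d = -1524
h(K) equals the number of primitive reduced positive-definite forms (a, b, c) = a*x^2 + b*x*y + c*y^2 with b^2 - 4ac = D,
where reduced means |b| <= a <= c, with b >= 0 whenever |b| = a or a = c, and primitive means gcd(a, b, c) = 1.
Reduced forces 3a^2 <= |D| = 1524, so 1 <= a <= 22; b must have the parity of D, and c = (b^2 - D)/(4a) must be an integer >= a.
Enumerate a = 1..22, b in [-a, a]:
  a=1: (1, 0, 381)  [1]
  a=2: (2, 2, 191)  [1]
  a=3: (3, 0, 127)  [1]
  a=4: none
  a=5: (5, -4, 77), (5, 4, 77)  [2]
  a=6: (6, 6, 65)  [1]
  a=7: (7, -4, 55), (7, 4, 55)  [2]
  a=8..9: none
  a=10: (10, -6, 39), (10, 6, 39)  [2]
  a=11: (11, -4, 35), (11, 4, 35)  [2]
  a=12: none
  a=13: (13, -6, 30), (13, 6, 30)  [2]
  a=14: (14, -10, 29), (14, 10, 29)  [2]
  a=15: (15, -6, 26), (15, 6, 26)  [2]
  a=16..20: none
  a=21: (21, -18, 22), (21, 18, 22)  [2]
  a=22: none
Total reduced forms: 1 + 1 + 1 + 2 + 1 + 2 + 2 + 2 + 2 + 2 + 2 + 2 = 20
h = 20

20


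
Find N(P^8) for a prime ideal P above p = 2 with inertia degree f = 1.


N(P^a) = p^(a*f)
= 2^(8*1)
= 2^8
= 256

256


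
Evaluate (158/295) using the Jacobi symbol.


Compute (158/295) via quadratic reciprocity:
  pull out 2: (2/295) = +1  (since 295 mod 8 = 7)
  reciprocity: (79/295) -> -(295/79)
  reduce: (58/79)
  pull out 2: (2/79) = +1  (since 79 mod 8 = 7)
  reciprocity: (29/79) -> +(79/29)
  reduce: (21/29)
  reciprocity: (21/29) -> +(29/21)
  reduce: (8/21)
  pull out 2: (2/21) = -1  (since 21 mod 8 = 5)
  pull out 2: (2/21) = -1  (since 21 mod 8 = 5)
  pull out 2: (2/21) = -1  (since 21 mod 8 = 5)
  (1/21) = 1
Product of signs = 1

1


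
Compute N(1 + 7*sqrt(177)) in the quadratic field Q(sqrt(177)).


N(a + b*sqrt(d)) = a^2 - d*b^2
= (1)^2 - (177)*(7)^2
= 1 - 8673
= -8672

-8672


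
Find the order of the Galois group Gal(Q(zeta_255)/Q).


|Gal(Q(zeta_255)/Q)| = phi(255)
= 128

128


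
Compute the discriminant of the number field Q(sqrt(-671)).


For K = Q(sqrt(d)) with d squarefree: disc(K) = d if d = 1 mod 4, and disc(K) = 4d if d = 2 or 3 mod 4.
Here d = -671, and d mod 4 = 1.
d = 1 mod 4 (O_K = Z[(1+sqrt(d))/2]), so disc(K) = d = -671

-671


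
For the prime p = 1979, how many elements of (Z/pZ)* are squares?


For prime p, the number of non-zero quadratic residues is (p-1)/2.
= (1979-1)/2
= 989

989


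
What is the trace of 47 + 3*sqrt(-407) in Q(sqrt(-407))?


Tr(a + b*sqrt(d)) = (a + b*sqrt(d)) + (a - b*sqrt(d)) = 2a
= 2 * (47)
= 94

94


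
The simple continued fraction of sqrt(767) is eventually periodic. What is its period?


Run the CF algorithm for sqrt(767).
a_0 = floor(sqrt(767)) = 27; set m_0=0, q_0=1.
Recurrence: m' = q*a - m,  q' = (d - m'^2)/q,  a' = floor((a_0 + m')/q').
  step 1: m=27, q=38, a=1
  step 2: m=11, q=17, a=2
  step 3: m=23, q=14, a=3
  step 4: m=19, q=29, a=1
  step 5: m=10, q=23, a=1
  step 6: m=13, q=26, a=1
  step 7: m=13, q=23, a=1
  step 8: m=10, q=29, a=1
  step 9: m=19, q=14, a=3
  step 10: m=23, q=17, a=2
  step 11: m=11, q=38, a=1
  step 12: m=27, q=1, a=54
a_12 = 2*a_0 = 54, so the period closes here.
sqrt(767) = [27; 1, 2, 3, 1, 1, 1, 1, 1, 3, 2, 1, 54]
Period length = 12

12


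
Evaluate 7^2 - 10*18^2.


x^2 - d*y^2
= 7^2 - 10*18^2
= 49 - 3240
= -3191

-3191


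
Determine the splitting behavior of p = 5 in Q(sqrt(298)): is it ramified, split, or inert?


K = Q(sqrt(298)). Since d mod 4 = 2, disc(K) = 1192.
Check p | disc: 1192 mod 5 = 2.
p does not divide disc. Compute Legendre symbol (d/p):
3^((5-1)/2) mod 5 = -1
(d/p) = -1, so p is inert: (p) stays prime with e=1, f=2, g=1.
Therefore p is inert.

inert


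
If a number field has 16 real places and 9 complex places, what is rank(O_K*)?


By Dirichlet's unit theorem:
rank = r1 + r2 - 1
= 16 + 9 - 1
= 24

24


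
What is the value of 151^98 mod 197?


p = 197 is prime and the exponent is (p-1)/2 = 98, so by Euler's criterion 151^98 = (151/197) = +1 or -1 mod 197.
Compute by square-and-multiply:
  98 = 64 + 32 + 2 (binary 1100010)
  Repeated squaring mod 197: 151^1 = 151, 151^2 = 146, 151^4 = 40, 151^8 = 24, 151^16 = 182, 151^32 = 28, 151^64 = 193
  151^98 = 151^64 * 151^32 * 151^2 = 193 * 28 * 146 mod 197
    193 * 28 = 5404 = 85 mod 197
    85 * 146 = 12410 = 196 mod 197
  151^98 = 196 mod 197
Result 196 = p - 1 = -1 mod 197: 151 is a quadratic non-residue mod 197. As a residue in [0, p-1] the value is 196.
151^98 mod 197 = 196

196


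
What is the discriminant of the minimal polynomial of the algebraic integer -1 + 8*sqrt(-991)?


The element -1 + 8*sqrt(-991) has minimal polynomial:
x^2 + 2*x + 63425
Discriminant = (2)^2 - 4*(63425)
= 4 - 253700
= -253696

-253696


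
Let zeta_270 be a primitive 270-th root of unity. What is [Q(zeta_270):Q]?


The degree equals Euler's totient phi(270).
270 = 2 * 3^3 * 5
phi(270) = 72

72


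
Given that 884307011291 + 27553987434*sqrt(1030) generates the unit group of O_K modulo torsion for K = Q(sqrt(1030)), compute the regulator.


epsilon = 884307011291 + 27553987434*sqrt(1030)
= 1.7686e+12
R = ln(1.7686e+12)
= 28.2012

28.2012


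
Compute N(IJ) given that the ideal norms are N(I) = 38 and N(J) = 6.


N(IJ) = N(I) * N(J)
= 38 * 6
= 228

228
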